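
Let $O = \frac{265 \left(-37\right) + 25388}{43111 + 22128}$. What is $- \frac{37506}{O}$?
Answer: $- \frac{2446853934}{15583} \approx -1.5702 \cdot 10^{5}$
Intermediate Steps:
$O = \frac{15583}{65239}$ ($O = \frac{-9805 + 25388}{65239} = 15583 \cdot \frac{1}{65239} = \frac{15583}{65239} \approx 0.23886$)
$- \frac{37506}{O} = - \frac{37506}{\frac{15583}{65239}} = \left(-37506\right) \frac{65239}{15583} = - \frac{2446853934}{15583}$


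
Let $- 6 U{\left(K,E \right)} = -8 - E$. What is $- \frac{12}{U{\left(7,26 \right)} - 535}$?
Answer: $\frac{9}{397} \approx 0.02267$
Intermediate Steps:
$U{\left(K,E \right)} = \frac{4}{3} + \frac{E}{6}$ ($U{\left(K,E \right)} = - \frac{-8 - E}{6} = \frac{4}{3} + \frac{E}{6}$)
$- \frac{12}{U{\left(7,26 \right)} - 535} = - \frac{12}{\left(\frac{4}{3} + \frac{1}{6} \cdot 26\right) - 535} = - \frac{12}{\left(\frac{4}{3} + \frac{13}{3}\right) - 535} = - \frac{12}{\frac{17}{3} - 535} = - \frac{12}{- \frac{1588}{3}} = \left(-12\right) \left(- \frac{3}{1588}\right) = \frac{9}{397}$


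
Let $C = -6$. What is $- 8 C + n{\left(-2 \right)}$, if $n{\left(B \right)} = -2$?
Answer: $46$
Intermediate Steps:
$- 8 C + n{\left(-2 \right)} = \left(-8\right) \left(-6\right) - 2 = 48 - 2 = 46$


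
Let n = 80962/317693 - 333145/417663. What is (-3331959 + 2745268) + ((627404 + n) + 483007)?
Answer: 69491607570304801/132688611459 ≈ 5.2372e+5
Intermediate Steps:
n = -72023002679/132688611459 (n = 80962*(1/317693) - 333145*1/417663 = 80962/317693 - 333145/417663 = -72023002679/132688611459 ≈ -0.54280)
(-3331959 + 2745268) + ((627404 + n) + 483007) = (-3331959 + 2745268) + ((627404 - 72023002679/132688611459) + 483007) = -586691 + (83249293560819757/132688611459 + 483007) = -586691 + 147338821715796970/132688611459 = 69491607570304801/132688611459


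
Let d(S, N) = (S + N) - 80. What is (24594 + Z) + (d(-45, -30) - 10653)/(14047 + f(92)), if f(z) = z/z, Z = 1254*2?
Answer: 47589761/1756 ≈ 27101.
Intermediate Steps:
d(S, N) = -80 + N + S (d(S, N) = (N + S) - 80 = -80 + N + S)
Z = 2508
f(z) = 1
(24594 + Z) + (d(-45, -30) - 10653)/(14047 + f(92)) = (24594 + 2508) + ((-80 - 30 - 45) - 10653)/(14047 + 1) = 27102 + (-155 - 10653)/14048 = 27102 - 10808*1/14048 = 27102 - 1351/1756 = 47589761/1756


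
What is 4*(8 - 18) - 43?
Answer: -83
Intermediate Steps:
4*(8 - 18) - 43 = 4*(-10) - 43 = -40 - 43 = -83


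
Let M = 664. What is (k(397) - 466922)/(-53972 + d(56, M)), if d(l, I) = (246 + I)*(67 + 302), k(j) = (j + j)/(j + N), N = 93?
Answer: -114395493/69045410 ≈ -1.6568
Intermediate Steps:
k(j) = 2*j/(93 + j) (k(j) = (j + j)/(j + 93) = (2*j)/(93 + j) = 2*j/(93 + j))
d(l, I) = 90774 + 369*I (d(l, I) = (246 + I)*369 = 90774 + 369*I)
(k(397) - 466922)/(-53972 + d(56, M)) = (2*397/(93 + 397) - 466922)/(-53972 + (90774 + 369*664)) = (2*397/490 - 466922)/(-53972 + (90774 + 245016)) = (2*397*(1/490) - 466922)/(-53972 + 335790) = (397/245 - 466922)/281818 = -114395493/245*1/281818 = -114395493/69045410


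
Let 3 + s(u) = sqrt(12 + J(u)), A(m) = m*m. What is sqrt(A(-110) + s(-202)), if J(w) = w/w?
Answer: sqrt(12097 + sqrt(13)) ≈ 110.00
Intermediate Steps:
A(m) = m**2
J(w) = 1
s(u) = -3 + sqrt(13) (s(u) = -3 + sqrt(12 + 1) = -3 + sqrt(13))
sqrt(A(-110) + s(-202)) = sqrt((-110)**2 + (-3 + sqrt(13))) = sqrt(12100 + (-3 + sqrt(13))) = sqrt(12097 + sqrt(13))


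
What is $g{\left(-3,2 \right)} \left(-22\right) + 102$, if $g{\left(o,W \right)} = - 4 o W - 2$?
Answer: $-382$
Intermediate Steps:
$g{\left(o,W \right)} = -2 - 4 W o$ ($g{\left(o,W \right)} = - 4 W o - 2 = -2 - 4 W o$)
$g{\left(-3,2 \right)} \left(-22\right) + 102 = \left(-2 - 8 \left(-3\right)\right) \left(-22\right) + 102 = \left(-2 + 24\right) \left(-22\right) + 102 = 22 \left(-22\right) + 102 = -484 + 102 = -382$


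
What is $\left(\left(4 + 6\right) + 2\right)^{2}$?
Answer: $144$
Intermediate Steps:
$\left(\left(4 + 6\right) + 2\right)^{2} = \left(10 + 2\right)^{2} = 12^{2} = 144$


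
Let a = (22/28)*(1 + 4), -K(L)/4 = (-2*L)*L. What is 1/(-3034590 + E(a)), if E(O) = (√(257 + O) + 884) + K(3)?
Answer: -42470876/128841093439731 - √51142/128841093439731 ≈ -3.2964e-7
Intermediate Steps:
K(L) = 8*L² (K(L) = -4*(-2*L)*L = -(-8)*L² = 8*L²)
a = 55/14 (a = (22*(1/28))*5 = (11/14)*5 = 55/14 ≈ 3.9286)
E(O) = 956 + √(257 + O) (E(O) = (√(257 + O) + 884) + 8*3² = (884 + √(257 + O)) + 8*9 = (884 + √(257 + O)) + 72 = 956 + √(257 + O))
1/(-3034590 + E(a)) = 1/(-3034590 + (956 + √(257 + 55/14))) = 1/(-3034590 + (956 + √(3653/14))) = 1/(-3034590 + (956 + √51142/14)) = 1/(-3033634 + √51142/14)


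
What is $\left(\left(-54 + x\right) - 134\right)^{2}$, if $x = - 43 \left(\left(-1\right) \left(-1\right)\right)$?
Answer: $53361$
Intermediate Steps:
$x = -43$ ($x = \left(-43\right) 1 = -43$)
$\left(\left(-54 + x\right) - 134\right)^{2} = \left(\left(-54 - 43\right) - 134\right)^{2} = \left(-97 - 134\right)^{2} = \left(-231\right)^{2} = 53361$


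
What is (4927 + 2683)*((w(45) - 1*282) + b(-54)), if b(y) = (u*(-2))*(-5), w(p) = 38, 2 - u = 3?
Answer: -1932940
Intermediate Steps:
u = -1 (u = 2 - 1*3 = 2 - 3 = -1)
b(y) = -10 (b(y) = -1*(-2)*(-5) = 2*(-5) = -10)
(4927 + 2683)*((w(45) - 1*282) + b(-54)) = (4927 + 2683)*((38 - 1*282) - 10) = 7610*((38 - 282) - 10) = 7610*(-244 - 10) = 7610*(-254) = -1932940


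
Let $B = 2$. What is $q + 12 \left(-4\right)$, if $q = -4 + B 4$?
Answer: $-44$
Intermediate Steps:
$q = 4$ ($q = -4 + 2 \cdot 4 = -4 + 8 = 4$)
$q + 12 \left(-4\right) = 4 + 12 \left(-4\right) = 4 - 48 = -44$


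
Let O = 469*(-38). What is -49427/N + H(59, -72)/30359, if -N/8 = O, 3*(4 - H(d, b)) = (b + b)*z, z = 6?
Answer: -208417443/618352112 ≈ -0.33705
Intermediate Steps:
O = -17822
H(d, b) = 4 - 4*b (H(d, b) = 4 - (b + b)*6/3 = 4 - 2*b*6/3 = 4 - 4*b)
N = 142576 (N = -8*(-17822) = 142576)
-49427/N + H(59, -72)/30359 = -49427/142576 + (4 - 4*(-72))/30359 = -49427*1/142576 + (4 + 288)*(1/30359) = -7061/20368 + 292*(1/30359) = -7061/20368 + 292/30359 = -208417443/618352112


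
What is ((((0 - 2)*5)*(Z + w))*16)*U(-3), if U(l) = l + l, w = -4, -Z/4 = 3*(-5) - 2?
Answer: 61440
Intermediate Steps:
Z = 68 (Z = -4*(3*(-5) - 2) = -4*(-15 - 2) = -4*(-17) = 68)
U(l) = 2*l
((((0 - 2)*5)*(Z + w))*16)*U(-3) = ((((0 - 2)*5)*(68 - 4))*16)*(2*(-3)) = ((-2*5*64)*16)*(-6) = (-10*64*16)*(-6) = -640*16*(-6) = -10240*(-6) = 61440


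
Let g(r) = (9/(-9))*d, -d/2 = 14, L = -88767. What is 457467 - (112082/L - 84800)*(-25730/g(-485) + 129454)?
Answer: 6773166807200254/621369 ≈ 1.0900e+10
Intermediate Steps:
d = -28 (d = -2*14 = -28)
g(r) = 28 (g(r) = (9/(-9))*(-28) = (9*(-⅑))*(-28) = -1*(-28) = 28)
457467 - (112082/L - 84800)*(-25730/g(-485) + 129454) = 457467 - (112082/(-88767) - 84800)*(-25730/28 + 129454) = 457467 - (112082*(-1/88767) - 84800)*(-25730*1/28 + 129454) = 457467 - (-112082/88767 - 84800)*(-12865/14 + 129454) = 457467 - (-7527553682)*1799491/(88767*14) = 457467 - 1*(-6772882551387931/621369) = 457467 + 6772882551387931/621369 = 6773166807200254/621369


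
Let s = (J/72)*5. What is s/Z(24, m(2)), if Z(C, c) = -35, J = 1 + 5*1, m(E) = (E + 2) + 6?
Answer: -1/84 ≈ -0.011905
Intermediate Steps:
m(E) = 8 + E (m(E) = (2 + E) + 6 = 8 + E)
J = 6 (J = 1 + 5 = 6)
s = 5/12 (s = (6/72)*5 = (6*(1/72))*5 = (1/12)*5 = 5/12 ≈ 0.41667)
s/Z(24, m(2)) = (5/12)/(-35) = (5/12)*(-1/35) = -1/84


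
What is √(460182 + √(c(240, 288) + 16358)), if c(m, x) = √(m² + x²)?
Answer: √(460182 + √2*√(8179 + 24*√61)) ≈ 678.46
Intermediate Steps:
√(460182 + √(c(240, 288) + 16358)) = √(460182 + √(√(240² + 288²) + 16358)) = √(460182 + √(√(57600 + 82944) + 16358)) = √(460182 + √(√140544 + 16358)) = √(460182 + √(48*√61 + 16358)) = √(460182 + √(16358 + 48*√61))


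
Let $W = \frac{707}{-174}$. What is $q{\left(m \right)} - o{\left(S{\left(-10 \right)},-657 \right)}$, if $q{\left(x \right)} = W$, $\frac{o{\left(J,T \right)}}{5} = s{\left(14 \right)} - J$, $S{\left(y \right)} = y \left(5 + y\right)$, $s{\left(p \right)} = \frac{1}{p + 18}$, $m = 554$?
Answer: $\frac{684253}{2784} \approx 245.78$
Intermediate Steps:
$s{\left(p \right)} = \frac{1}{18 + p}$
$W = - \frac{707}{174}$ ($W = 707 \left(- \frac{1}{174}\right) = - \frac{707}{174} \approx -4.0632$)
$o{\left(J,T \right)} = \frac{5}{32} - 5 J$ ($o{\left(J,T \right)} = 5 \left(\frac{1}{18 + 14} - J\right) = 5 \left(\frac{1}{32} - J\right) = \frac{5}{32} - 5 J$)
$q{\left(x \right)} = - \frac{707}{174}$
$q{\left(m \right)} - o{\left(S{\left(-10 \right)},-657 \right)} = - \frac{707}{174} - \left(\frac{5}{32} - 5 \left(- 10 \left(5 - 10\right)\right)\right) = - \frac{707}{174} - \left(\frac{5}{32} - 5 \left(\left(-10\right) \left(-5\right)\right)\right) = - \frac{707}{174} - \left(\frac{5}{32} - 250\right) = - \frac{707}{174} - - \frac{7995}{32} = - \frac{707}{174} + \frac{7995}{32} = \frac{684253}{2784}$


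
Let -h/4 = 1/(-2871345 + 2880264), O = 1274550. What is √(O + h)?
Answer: √11265402042986/2973 ≈ 1129.0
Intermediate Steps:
h = -4/8919 (h = -4/(-2871345 + 2880264) = -4/8919 ≈ -0.00044848)
√(O + h) = √(1274550 - 4/8919) = √(11367711446/8919) = √11265402042986/2973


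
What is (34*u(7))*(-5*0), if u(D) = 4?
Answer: 0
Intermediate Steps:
(34*u(7))*(-5*0) = (34*4)*(-5*0) = 136*0 = 0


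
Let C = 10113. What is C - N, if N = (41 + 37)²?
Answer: 4029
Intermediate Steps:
N = 6084 (N = 78² = 6084)
C - N = 10113 - 1*6084 = 10113 - 6084 = 4029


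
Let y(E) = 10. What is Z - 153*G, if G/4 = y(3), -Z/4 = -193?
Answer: -5348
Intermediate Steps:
Z = 772 (Z = -4*(-193) = 772)
G = 40 (G = 4*10 = 40)
Z - 153*G = 772 - 153*40 = 772 - 6120 = -5348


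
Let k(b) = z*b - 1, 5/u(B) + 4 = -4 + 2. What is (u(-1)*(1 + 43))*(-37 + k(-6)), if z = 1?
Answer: 4840/3 ≈ 1613.3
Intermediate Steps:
u(B) = -5/6 (u(B) = 5/(-4 + (-4 + 2)) = 5/(-4 - 2) = 5/(-6) = 5*(-1/6) = -5/6)
k(b) = -1 + b (k(b) = 1*b - 1 = b - 1 = -1 + b)
(u(-1)*(1 + 43))*(-37 + k(-6)) = (-5*(1 + 43)/6)*(-37 + (-1 - 6)) = (-5/6*44)*(-37 - 7) = -110/3*(-44) = 4840/3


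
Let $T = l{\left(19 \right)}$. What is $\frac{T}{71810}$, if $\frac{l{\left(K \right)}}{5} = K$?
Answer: $\frac{19}{14362} \approx 0.0013229$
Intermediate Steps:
$l{\left(K \right)} = 5 K$
$T = 95$ ($T = 5 \cdot 19 = 95$)
$\frac{T}{71810} = \frac{95}{71810} = 95 \cdot \frac{1}{71810} = \frac{19}{14362}$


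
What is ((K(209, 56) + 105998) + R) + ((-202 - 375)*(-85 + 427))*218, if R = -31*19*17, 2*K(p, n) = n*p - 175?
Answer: -85834125/2 ≈ -4.2917e+7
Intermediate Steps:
K(p, n) = -175/2 + n*p/2 (K(p, n) = (n*p - 175)/2 = (-175 + n*p)/2 = -175/2 + n*p/2)
R = -10013 (R = -589*17 = -10013)
((K(209, 56) + 105998) + R) + ((-202 - 375)*(-85 + 427))*218 = (((-175/2 + (1/2)*56*209) + 105998) - 10013) + ((-202 - 375)*(-85 + 427))*218 = (((-175/2 + 5852) + 105998) - 10013) - 577*342*218 = ((11529/2 + 105998) - 10013) - 197334*218 = (223525/2 - 10013) - 43018812 = 203499/2 - 43018812 = -85834125/2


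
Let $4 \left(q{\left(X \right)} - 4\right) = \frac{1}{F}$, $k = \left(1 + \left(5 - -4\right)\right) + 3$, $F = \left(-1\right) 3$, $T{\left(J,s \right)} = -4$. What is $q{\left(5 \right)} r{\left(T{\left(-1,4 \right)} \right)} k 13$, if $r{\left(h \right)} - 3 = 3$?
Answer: $\frac{7943}{2} \approx 3971.5$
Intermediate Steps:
$r{\left(h \right)} = 6$ ($r{\left(h \right)} = 3 + 3 = 6$)
$F = -3$
$k = 13$ ($k = \left(1 + \left(5 + 4\right)\right) + 3 = \left(1 + 9\right) + 3 = 10 + 3 = 13$)
$q{\left(X \right)} = \frac{47}{12}$ ($q{\left(X \right)} = 4 + \frac{1}{4 \left(-3\right)} = 4 + \frac{1}{4} \left(- \frac{1}{3}\right) = 4 - \frac{1}{12} = \frac{47}{12}$)
$q{\left(5 \right)} r{\left(T{\left(-1,4 \right)} \right)} k 13 = \frac{47 \cdot 6 \cdot 13}{12} \cdot 13 = \frac{47}{12} \cdot 78 \cdot 13 = \frac{611}{2} \cdot 13 = \frac{7943}{2}$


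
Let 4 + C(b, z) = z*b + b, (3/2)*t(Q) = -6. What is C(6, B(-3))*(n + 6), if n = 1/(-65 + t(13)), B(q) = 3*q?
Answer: -21476/69 ≈ -311.25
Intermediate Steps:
t(Q) = -4 (t(Q) = (⅔)*(-6) = -4)
C(b, z) = -4 + b + b*z (C(b, z) = -4 + (z*b + b) = -4 + (b*z + b) = -4 + (b + b*z) = -4 + b + b*z)
n = -1/69 (n = 1/(-65 - 4) = 1/(-69) = -1/69 ≈ -0.014493)
C(6, B(-3))*(n + 6) = (-4 + 6 + 6*(3*(-3)))*(-1/69 + 6) = (-4 + 6 + 6*(-9))*(413/69) = (-4 + 6 - 54)*(413/69) = -52*413/69 = -21476/69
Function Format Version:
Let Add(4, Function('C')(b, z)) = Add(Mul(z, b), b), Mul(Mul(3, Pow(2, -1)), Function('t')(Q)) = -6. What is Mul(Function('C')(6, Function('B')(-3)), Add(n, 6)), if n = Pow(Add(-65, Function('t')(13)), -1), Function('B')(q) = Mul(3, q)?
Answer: Rational(-21476, 69) ≈ -311.25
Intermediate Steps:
Function('t')(Q) = -4 (Function('t')(Q) = Mul(Rational(2, 3), -6) = -4)
Function('C')(b, z) = Add(-4, b, Mul(b, z)) (Function('C')(b, z) = Add(-4, Add(Mul(z, b), b)) = Add(-4, Add(Mul(b, z), b)) = Add(-4, Add(b, Mul(b, z))) = Add(-4, b, Mul(b, z)))
n = Rational(-1, 69) (n = Pow(Add(-65, -4), -1) = Pow(-69, -1) = Rational(-1, 69) ≈ -0.014493)
Mul(Function('C')(6, Function('B')(-3)), Add(n, 6)) = Mul(Add(-4, 6, Mul(6, Mul(3, -3))), Add(Rational(-1, 69), 6)) = Mul(Add(-4, 6, Mul(6, -9)), Rational(413, 69)) = Mul(Add(-4, 6, -54), Rational(413, 69)) = Mul(-52, Rational(413, 69)) = Rational(-21476, 69)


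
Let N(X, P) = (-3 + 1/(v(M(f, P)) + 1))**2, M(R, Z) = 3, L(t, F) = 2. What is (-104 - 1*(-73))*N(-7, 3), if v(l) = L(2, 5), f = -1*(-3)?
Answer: -1984/9 ≈ -220.44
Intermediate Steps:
f = 3
v(l) = 2
N(X, P) = 64/9 (N(X, P) = (-3 + 1/(2 + 1))**2 = (-3 + 1/3)**2 = (-8/3)**2 = 64/9)
(-104 - 1*(-73))*N(-7, 3) = (-104 - 1*(-73))*(64/9) = (-104 + 73)*(64/9) = -31*64/9 = -1984/9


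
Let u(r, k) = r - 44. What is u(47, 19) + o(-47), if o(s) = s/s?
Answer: 4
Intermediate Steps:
o(s) = 1
u(r, k) = -44 + r
u(47, 19) + o(-47) = (-44 + 47) + 1 = 3 + 1 = 4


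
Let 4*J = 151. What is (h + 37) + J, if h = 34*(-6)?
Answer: -517/4 ≈ -129.25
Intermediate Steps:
J = 151/4 (J = (¼)*151 = 151/4 ≈ 37.750)
h = -204
(h + 37) + J = (-204 + 37) + 151/4 = -167 + 151/4 = -517/4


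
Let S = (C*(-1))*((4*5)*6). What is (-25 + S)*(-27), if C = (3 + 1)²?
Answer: 52515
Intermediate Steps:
C = 16 (C = 4² = 16)
S = -1920 (S = (16*(-1))*((4*5)*6) = -320*6 = -16*120 = -1920)
(-25 + S)*(-27) = (-25 - 1920)*(-27) = -1945*(-27) = 52515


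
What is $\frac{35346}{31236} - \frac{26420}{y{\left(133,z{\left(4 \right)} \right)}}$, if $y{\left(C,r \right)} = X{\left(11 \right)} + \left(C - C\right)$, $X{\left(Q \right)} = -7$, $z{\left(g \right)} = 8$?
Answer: $\frac{1004261}{266} \approx 3775.4$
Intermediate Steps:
$y{\left(C,r \right)} = -7$ ($y{\left(C,r \right)} = -7 + \left(C - C\right) = -7 + 0 = -7$)
$\frac{35346}{31236} - \frac{26420}{y{\left(133,z{\left(4 \right)} \right)}} = \frac{35346}{31236} - \frac{26420}{-7} = 35346 \cdot \frac{1}{31236} - - \frac{26420}{7} = \frac{43}{38} + \frac{26420}{7} = \frac{1004261}{266}$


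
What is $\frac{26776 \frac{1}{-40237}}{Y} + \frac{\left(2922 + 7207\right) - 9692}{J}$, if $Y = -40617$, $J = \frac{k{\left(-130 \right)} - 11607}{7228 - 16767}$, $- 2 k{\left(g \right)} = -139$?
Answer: $\frac{13625352199364894}{37711616234175} \approx 361.3$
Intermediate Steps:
$k{\left(g \right)} = \frac{139}{2}$ ($k{\left(g \right)} = \left(- \frac{1}{2}\right) \left(-139\right) = \frac{139}{2}$)
$J = \frac{23075}{19078}$ ($J = \frac{\frac{139}{2} - 11607}{7228 - 16767} = - \frac{23075}{2 \left(-9539\right)} = \left(- \frac{23075}{2}\right) \left(- \frac{1}{9539}\right) = \frac{23075}{19078} \approx 1.2095$)
$\frac{26776 \frac{1}{-40237}}{Y} + \frac{\left(2922 + 7207\right) - 9692}{J} = \frac{26776 \frac{1}{-40237}}{-40617} + \frac{\left(2922 + 7207\right) - 9692}{\frac{23075}{19078}} = 26776 \left(- \frac{1}{40237}\right) \left(- \frac{1}{40617}\right) + \left(10129 - 9692\right) \frac{19078}{23075} = \left(- \frac{26776}{40237}\right) \left(- \frac{1}{40617}\right) + 437 \cdot \frac{19078}{23075} = \frac{26776}{1634306229} + \frac{8337086}{23075} = \frac{13625352199364894}{37711616234175}$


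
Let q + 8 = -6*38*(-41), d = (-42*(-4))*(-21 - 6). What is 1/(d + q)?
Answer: 1/4804 ≈ 0.00020816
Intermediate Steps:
d = -4536 (d = 168*(-27) = -4536)
q = 9340 (q = -8 - 6*38*(-41) = -8 - 228*(-41) = -8 + 9348 = 9340)
1/(d + q) = 1/(-4536 + 9340) = 1/4804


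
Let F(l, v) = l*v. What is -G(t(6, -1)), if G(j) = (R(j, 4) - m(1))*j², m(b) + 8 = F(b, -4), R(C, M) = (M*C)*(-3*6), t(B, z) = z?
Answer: -84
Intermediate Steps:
R(C, M) = -18*C*M (R(C, M) = (C*M)*(-18) = -18*C*M)
m(b) = -8 - 4*b (m(b) = -8 + b*(-4) = -8 - 4*b)
G(j) = j²*(12 - 72*j) (G(j) = (-18*j*4 - (-8 - 4*1))*j² = (-72*j - (-8 - 4))*j² = (-72*j - 1*(-12))*j² = (-72*j + 12)*j² = (12 - 72*j)*j² = j²*(12 - 72*j))
-G(t(6, -1)) = -(-1)²*(12 - 72*(-1)) = -(12 + 72) = -84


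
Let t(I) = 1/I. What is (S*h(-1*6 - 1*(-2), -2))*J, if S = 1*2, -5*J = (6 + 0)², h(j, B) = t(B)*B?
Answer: -72/5 ≈ -14.400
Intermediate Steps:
h(j, B) = 1 (h(j, B) = B/B = 1)
J = -36/5 (J = -(6 + 0)²/5 = -⅕*6² = -⅕*36 = -36/5 ≈ -7.2000)
S = 2
(S*h(-1*6 - 1*(-2), -2))*J = (2*1)*(-36/5) = 2*(-36/5) = -72/5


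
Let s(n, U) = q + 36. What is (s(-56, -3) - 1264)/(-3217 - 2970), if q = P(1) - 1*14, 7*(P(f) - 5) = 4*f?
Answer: 8655/43309 ≈ 0.19984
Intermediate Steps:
P(f) = 5 + 4*f/7 (P(f) = 5 + (4*f)/7 = 5 + 4*f/7)
q = -59/7 (q = (5 + (4/7)*1) - 1*14 = (5 + 4/7) - 14 = 39/7 - 14 = -59/7 ≈ -8.4286)
s(n, U) = 193/7 (s(n, U) = -59/7 + 36 = 193/7)
(s(-56, -3) - 1264)/(-3217 - 2970) = (193/7 - 1264)/(-3217 - 2970) = -8655/7/(-6187) = -8655/7*(-1/6187) = 8655/43309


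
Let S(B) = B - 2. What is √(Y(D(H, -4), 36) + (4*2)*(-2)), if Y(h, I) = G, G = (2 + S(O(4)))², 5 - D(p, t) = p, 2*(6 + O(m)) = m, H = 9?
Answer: 0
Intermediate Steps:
O(m) = -6 + m/2
D(p, t) = 5 - p
S(B) = -2 + B
G = 16 (G = (2 + (-2 + (-6 + (½)*4)))² = (2 + (-2 + (-6 + 2)))² = (2 + (-2 - 4))² = (2 - 6)² = (-4)² = 16)
Y(h, I) = 16
√(Y(D(H, -4), 36) + (4*2)*(-2)) = √(16 + (4*2)*(-2)) = √(16 + 8*(-2)) = √(16 - 16) = √0 = 0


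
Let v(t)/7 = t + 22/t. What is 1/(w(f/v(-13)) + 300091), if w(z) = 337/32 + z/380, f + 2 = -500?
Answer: 4064480/1219756723943 ≈ 3.3322e-6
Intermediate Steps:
f = -502 (f = -2 - 500 = -502)
v(t) = 7*t + 154/t (v(t) = 7*(t + 22/t) = 7*t + 154/t)
w(z) = 337/32 + z/380 (w(z) = 337*(1/32) + z*(1/380) = 337/32 + z/380)
1/(w(f/v(-13)) + 300091) = 1/((337/32 + (-502/(7*(-13) + 154/(-13)))/380) + 300091) = 1/((337/32 + (-502/(-91 + 154*(-1/13)))/380) + 300091) = 1/((337/32 + (-502/(-91 - 154/13))/380) + 300091) = 1/((337/32 + (-502/(-1337/13))/380) + 300091) = 1/((337/32 + (-502*(-13/1337))/380) + 300091) = 1/((337/32 + (1/380)*(6526/1337)) + 300091) = 1/((337/32 + 3263/254030) + 300091) = 1/(42856263/4064480 + 300091) = 1/(1219756723943/4064480) = 4064480/1219756723943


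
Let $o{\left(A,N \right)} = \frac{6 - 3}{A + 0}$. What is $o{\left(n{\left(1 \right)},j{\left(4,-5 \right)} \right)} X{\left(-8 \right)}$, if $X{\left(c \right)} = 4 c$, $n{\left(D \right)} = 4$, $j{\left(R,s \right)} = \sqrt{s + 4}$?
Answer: $-24$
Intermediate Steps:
$j{\left(R,s \right)} = \sqrt{4 + s}$
$o{\left(A,N \right)} = \frac{3}{A}$
$o{\left(n{\left(1 \right)},j{\left(4,-5 \right)} \right)} X{\left(-8 \right)} = \frac{3}{4} \cdot 4 \left(-8\right) = 3 \cdot \frac{1}{4} \left(-32\right) = \frac{3}{4} \left(-32\right) = -24$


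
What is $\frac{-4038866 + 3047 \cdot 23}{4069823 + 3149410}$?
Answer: $- \frac{3968785}{7219233} \approx -0.54975$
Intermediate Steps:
$\frac{-4038866 + 3047 \cdot 23}{4069823 + 3149410} = \frac{-4038866 + 70081}{7219233} = \left(-3968785\right) \frac{1}{7219233} = - \frac{3968785}{7219233}$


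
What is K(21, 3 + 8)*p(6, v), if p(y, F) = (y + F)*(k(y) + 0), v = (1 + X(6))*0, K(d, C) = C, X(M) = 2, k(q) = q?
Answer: 396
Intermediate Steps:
v = 0 (v = (1 + 2)*0 = 3*0 = 0)
p(y, F) = y*(F + y) (p(y, F) = (y + F)*(y + 0) = (F + y)*y = y*(F + y))
K(21, 3 + 8)*p(6, v) = (3 + 8)*(6*(0 + 6)) = 11*(6*6) = 11*36 = 396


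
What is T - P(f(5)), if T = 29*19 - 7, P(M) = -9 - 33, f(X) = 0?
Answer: 586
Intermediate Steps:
P(M) = -42
T = 544 (T = 551 - 7 = 544)
T - P(f(5)) = 544 - 1*(-42) = 544 + 42 = 586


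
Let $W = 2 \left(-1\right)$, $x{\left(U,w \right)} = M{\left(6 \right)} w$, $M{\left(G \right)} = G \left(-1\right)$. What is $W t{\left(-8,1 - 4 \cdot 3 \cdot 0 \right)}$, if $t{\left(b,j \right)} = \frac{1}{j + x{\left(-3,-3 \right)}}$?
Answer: $- \frac{2}{19} \approx -0.10526$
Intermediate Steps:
$M{\left(G \right)} = - G$
$x{\left(U,w \right)} = - 6 w$ ($x{\left(U,w \right)} = \left(-1\right) 6 w = - 6 w$)
$W = -2$
$t{\left(b,j \right)} = \frac{1}{18 + j}$ ($t{\left(b,j \right)} = \frac{1}{j - -18} = \frac{1}{j + 18} = \frac{1}{18 + j}$)
$W t{\left(-8,1 - 4 \cdot 3 \cdot 0 \right)} = - \frac{2}{18 + \left(1 - 4 \cdot 3 \cdot 0\right)} = - \frac{2}{18 + \left(1 - 0\right)} = - \frac{2}{18 + \left(1 + 0\right)} = - \frac{2}{18 + 1} = - \frac{2}{19}$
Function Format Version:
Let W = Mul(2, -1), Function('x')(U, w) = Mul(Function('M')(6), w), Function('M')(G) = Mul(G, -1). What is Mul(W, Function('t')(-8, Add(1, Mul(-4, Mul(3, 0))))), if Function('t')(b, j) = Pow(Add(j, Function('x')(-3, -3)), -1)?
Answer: Rational(-2, 19) ≈ -0.10526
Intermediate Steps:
Function('M')(G) = Mul(-1, G)
Function('x')(U, w) = Mul(-6, w) (Function('x')(U, w) = Mul(Mul(-1, 6), w) = Mul(-6, w))
W = -2
Function('t')(b, j) = Pow(Add(18, j), -1) (Function('t')(b, j) = Pow(Add(j, Mul(-6, -3)), -1) = Pow(Add(j, 18), -1) = Pow(Add(18, j), -1))
Mul(W, Function('t')(-8, Add(1, Mul(-4, Mul(3, 0))))) = Mul(-2, Pow(Add(18, Add(1, Mul(-4, Mul(3, 0)))), -1)) = Mul(-2, Pow(Add(18, Add(1, Mul(-4, 0))), -1)) = Mul(-2, Pow(Add(18, Add(1, 0)), -1)) = Mul(-2, Pow(Add(18, 1), -1)) = Mul(-2, Pow(19, -1)) = Mul(-2, Rational(1, 19)) = Rational(-2, 19)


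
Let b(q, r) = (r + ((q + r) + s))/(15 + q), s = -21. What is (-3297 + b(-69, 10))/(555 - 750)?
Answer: 88984/5265 ≈ 16.901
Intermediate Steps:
b(q, r) = (-21 + q + 2*r)/(15 + q) (b(q, r) = (r + ((q + r) - 21))/(15 + q) = (r + (-21 + q + r))/(15 + q) = (-21 + q + 2*r)/(15 + q))
(-3297 + b(-69, 10))/(555 - 750) = (-3297 + (-21 - 69 + 2*10)/(15 - 69))/(555 - 750) = (-3297 + (-21 - 69 + 20)/(-54))/(-195) = (-3297 - 1/54*(-70))*(-1/195) = (-3297 + 35/27)*(-1/195) = -88984/27*(-1/195) = 88984/5265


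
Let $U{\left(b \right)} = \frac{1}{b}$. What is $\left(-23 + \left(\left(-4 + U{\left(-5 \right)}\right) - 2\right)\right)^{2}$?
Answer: $\frac{21316}{25} \approx 852.64$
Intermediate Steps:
$\left(-23 + \left(\left(-4 + U{\left(-5 \right)}\right) - 2\right)\right)^{2} = \left(-23 - \left(6 + \frac{1}{5}\right)\right)^{2} = \left(-23 - \frac{31}{5}\right)^{2} = \left(- \frac{146}{5}\right)^{2} = \frac{21316}{25}$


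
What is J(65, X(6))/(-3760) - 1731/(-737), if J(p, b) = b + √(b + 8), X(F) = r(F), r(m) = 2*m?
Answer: 1624929/692780 - √5/1880 ≈ 2.3443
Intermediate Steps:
X(F) = 2*F
J(p, b) = b + √(8 + b)
J(65, X(6))/(-3760) - 1731/(-737) = (2*6 + √(8 + 2*6))/(-3760) - 1731/(-737) = (12 + √(8 + 12))*(-1/3760) - 1731*(-1/737) = (12 + √20)*(-1/3760) + 1731/737 = (12 + 2*√5)*(-1/3760) + 1731/737 = (-3/940 - √5/1880) + 1731/737 = 1624929/692780 - √5/1880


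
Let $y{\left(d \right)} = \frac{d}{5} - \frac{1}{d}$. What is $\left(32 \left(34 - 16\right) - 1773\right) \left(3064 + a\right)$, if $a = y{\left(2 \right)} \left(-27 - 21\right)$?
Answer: $- \frac{18366768}{5} \approx -3.6734 \cdot 10^{6}$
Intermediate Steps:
$y{\left(d \right)} = - \frac{1}{d} + \frac{d}{5}$ ($y{\left(d \right)} = d \frac{1}{5} - \frac{1}{d} = \frac{d}{5} - \frac{1}{d} = - \frac{1}{d} + \frac{d}{5}$)
$a = \frac{24}{5}$ ($a = \left(- \frac{1}{2} + \frac{1}{5} \cdot 2\right) \left(-27 - 21\right) = \left(\left(-1\right) \frac{1}{2} + \frac{2}{5}\right) \left(-48\right) = \left(- \frac{1}{2} + \frac{2}{5}\right) \left(-48\right) = \left(- \frac{1}{10}\right) \left(-48\right) = \frac{24}{5} \approx 4.8$)
$\left(32 \left(34 - 16\right) - 1773\right) \left(3064 + a\right) = \left(32 \left(34 - 16\right) - 1773\right) \left(3064 + \frac{24}{5}\right) = \left(32 \cdot 18 - 1773\right) \frac{15344}{5} = \left(576 - 1773\right) \frac{15344}{5} = \left(-1197\right) \frac{15344}{5} = - \frac{18366768}{5}$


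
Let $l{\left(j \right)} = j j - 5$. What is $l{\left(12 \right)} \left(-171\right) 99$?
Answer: $-2353131$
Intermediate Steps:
$l{\left(j \right)} = -5 + j^{2}$ ($l{\left(j \right)} = j^{2} - 5 = -5 + j^{2}$)
$l{\left(12 \right)} \left(-171\right) 99 = \left(-5 + 12^{2}\right) \left(-171\right) 99 = \left(-5 + 144\right) \left(-171\right) 99 = 139 \left(-171\right) 99 = \left(-23769\right) 99 = -2353131$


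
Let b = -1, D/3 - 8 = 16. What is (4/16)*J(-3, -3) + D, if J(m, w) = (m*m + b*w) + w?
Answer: 297/4 ≈ 74.250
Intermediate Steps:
D = 72 (D = 24 + 3*16 = 24 + 48 = 72)
J(m, w) = m**2 (J(m, w) = (m*m - w) + w = (m**2 - w) + w = m**2)
(4/16)*J(-3, -3) + D = (4/16)*(-3)**2 + 72 = (4*(1/16))*9 + 72 = (1/4)*9 + 72 = 9/4 + 72 = 297/4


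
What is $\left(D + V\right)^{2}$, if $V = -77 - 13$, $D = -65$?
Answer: $24025$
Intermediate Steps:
$V = -90$
$\left(D + V\right)^{2} = \left(-65 - 90\right)^{2} = \left(-155\right)^{2} = 24025$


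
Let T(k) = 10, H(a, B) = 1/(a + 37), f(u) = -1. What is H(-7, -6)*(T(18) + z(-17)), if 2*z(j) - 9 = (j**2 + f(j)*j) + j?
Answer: 53/10 ≈ 5.3000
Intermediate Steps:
H(a, B) = 1/(37 + a)
z(j) = 9/2 + j**2/2 (z(j) = 9/2 + ((j**2 - j) + j)/2 = 9/2 + j**2/2)
H(-7, -6)*(T(18) + z(-17)) = (10 + (9/2 + (1/2)*(-17)**2))/(37 - 7) = (10 + (9/2 + (1/2)*289))/30 = (10 + (9/2 + 289/2))/30 = (10 + 149)/30 = (1/30)*159 = 53/10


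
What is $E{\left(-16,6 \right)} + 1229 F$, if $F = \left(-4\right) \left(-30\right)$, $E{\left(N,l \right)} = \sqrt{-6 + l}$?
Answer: $147480$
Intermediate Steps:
$F = 120$
$E{\left(-16,6 \right)} + 1229 F = \sqrt{-6 + 6} + 1229 \cdot 120 = \sqrt{0} + 147480 = 0 + 147480 = 147480$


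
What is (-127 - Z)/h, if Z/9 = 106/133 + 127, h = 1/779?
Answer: -6964424/7 ≈ -9.9492e+5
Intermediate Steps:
h = 1/779 ≈ 0.0012837
Z = 152973/133 (Z = 9*(106/133 + 127) = 9*(16997/133) = 152973/133 ≈ 1150.2)
(-127 - Z)/h = (-127 - 1*152973/133)/(1/779) = (-127 - 152973/133)*779 = -169864/133*779 = -6964424/7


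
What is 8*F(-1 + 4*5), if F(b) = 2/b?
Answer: 16/19 ≈ 0.84210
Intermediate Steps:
8*F(-1 + 4*5) = 8*(2/(-1 + 4*5)) = 8*(2/(-1 + 20)) = 8*(2/19) = 16/19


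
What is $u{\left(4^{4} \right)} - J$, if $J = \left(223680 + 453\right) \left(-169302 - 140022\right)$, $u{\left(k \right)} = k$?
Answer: $69329716348$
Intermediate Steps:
$J = -69329716092$ ($J = 224133 \left(-169302 - 140022\right) = 224133 \left(-309324\right) = -69329716092$)
$u{\left(4^{4} \right)} - J = 4^{4} - -69329716092 = 256 + 69329716092 = 69329716348$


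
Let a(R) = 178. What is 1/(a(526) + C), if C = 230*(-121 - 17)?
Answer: -1/31562 ≈ -3.1684e-5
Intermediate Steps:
C = -31740 (C = 230*(-138) = -31740)
1/(a(526) + C) = 1/(178 - 31740) = 1/(-31562) = -1/31562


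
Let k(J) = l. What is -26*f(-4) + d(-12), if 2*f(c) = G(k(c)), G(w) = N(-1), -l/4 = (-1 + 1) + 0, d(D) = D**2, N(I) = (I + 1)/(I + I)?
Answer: 144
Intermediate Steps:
N(I) = (1 + I)/(2*I) (N(I) = (1 + I)/((2*I)) = (1 + I)*(1/(2*I)) = (1 + I)/(2*I))
l = 0 (l = -4*((-1 + 1) + 0) = -4*(0 + 0) = -4*0 = 0)
k(J) = 0
G(w) = 0 (G(w) = (1/2)*(1 - 1)/(-1) = (1/2)*(-1)*0 = 0)
f(c) = 0 (f(c) = (1/2)*0 = 0)
-26*f(-4) + d(-12) = -26*0 + (-12)**2 = 0 + 144 = 144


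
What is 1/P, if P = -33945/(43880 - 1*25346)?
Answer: -6178/11315 ≈ -0.54600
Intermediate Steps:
P = -11315/6178 (P = -33945/(43880 - 25346) = -33945/18534 = -33945*1/18534 = -11315/6178 ≈ -1.8315)
1/P = 1/(-11315/6178) = -6178/11315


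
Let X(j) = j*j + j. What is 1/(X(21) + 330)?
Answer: 1/792 ≈ 0.0012626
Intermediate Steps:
X(j) = j + j² (X(j) = j² + j = j + j²)
1/(X(21) + 330) = 1/(21*(1 + 21) + 330) = 1/(21*22 + 330) = 1/(462 + 330) = 1/792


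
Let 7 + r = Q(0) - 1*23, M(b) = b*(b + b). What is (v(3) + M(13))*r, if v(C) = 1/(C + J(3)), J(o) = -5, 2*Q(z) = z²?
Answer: -10125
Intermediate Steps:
Q(z) = z²/2
M(b) = 2*b² (M(b) = b*(2*b) = 2*b²)
r = -30 (r = -7 + ((½)*0² - 1*23) = -7 + ((½)*0 - 23) = -7 + (0 - 23) = -7 - 23 = -30)
v(C) = 1/(-5 + C) (v(C) = 1/(C - 5) = 1/(-5 + C))
(v(3) + M(13))*r = (1/(-5 + 3) + 2*13²)*(-30) = (1/(-2) + 2*169)*(-30) = (-½ + 338)*(-30) = (675/2)*(-30) = -10125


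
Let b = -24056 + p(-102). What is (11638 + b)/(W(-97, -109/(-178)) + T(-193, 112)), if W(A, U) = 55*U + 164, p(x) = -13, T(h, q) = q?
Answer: -2212718/55123 ≈ -40.141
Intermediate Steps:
b = -24069 (b = -24056 - 13 = -24069)
W(A, U) = 164 + 55*U
(11638 + b)/(W(-97, -109/(-178)) + T(-193, 112)) = (11638 - 24069)/((164 + 55*(-109/(-178))) + 112) = -12431/((164 + 55*(-109*(-1/178))) + 112) = -12431/((164 + 55*(109/178)) + 112) = -12431/((164 + 5995/178) + 112) = -12431/(35187/178 + 112) = -12431/55123/178 = -12431*178/55123 = -2212718/55123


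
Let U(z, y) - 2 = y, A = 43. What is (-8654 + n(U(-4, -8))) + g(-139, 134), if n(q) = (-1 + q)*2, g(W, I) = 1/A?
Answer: -372723/43 ≈ -8668.0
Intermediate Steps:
g(W, I) = 1/43
U(z, y) = 2 + y
n(q) = -2 + 2*q
(-8654 + n(U(-4, -8))) + g(-139, 134) = (-8654 + (-2 + 2*(2 - 8))) + 1/43 = (-8654 + (-2 + 2*(-6))) + 1/43 = (-8654 + (-2 - 12)) + 1/43 = (-8654 - 14) + 1/43 = -8668 + 1/43 = -372723/43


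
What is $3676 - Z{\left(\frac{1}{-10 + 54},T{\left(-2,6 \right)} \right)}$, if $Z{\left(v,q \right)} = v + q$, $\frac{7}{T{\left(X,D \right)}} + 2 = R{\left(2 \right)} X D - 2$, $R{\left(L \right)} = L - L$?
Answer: $\frac{40455}{11} \approx 3677.7$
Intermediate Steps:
$R{\left(L \right)} = 0$
$T{\left(X,D \right)} = - \frac{7}{4}$ ($T{\left(X,D \right)} = \frac{7}{-2 + \left(0 X D - 2\right)} = \frac{7}{-2 - \left(2 + 0 D\right)} = \frac{7}{-2 + \left(0 - 2\right)} = \frac{7}{-2 - 2} = \frac{7}{-4} = 7 \left(- \frac{1}{4}\right) = - \frac{7}{4}$)
$Z{\left(v,q \right)} = q + v$
$3676 - Z{\left(\frac{1}{-10 + 54},T{\left(-2,6 \right)} \right)} = 3676 - \left(- \frac{7}{4} + \frac{1}{-10 + 54}\right) = 3676 - \left(- \frac{7}{4} + \frac{1}{44}\right) = 3676 - - \frac{19}{11} = 3676 + \frac{19}{11} = \frac{40455}{11}$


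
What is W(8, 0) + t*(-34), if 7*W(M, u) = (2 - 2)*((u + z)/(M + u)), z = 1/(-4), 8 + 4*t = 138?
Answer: -1105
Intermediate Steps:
t = 65/2 (t = -2 + (1/4)*138 = -2 + 69/2 = 65/2 ≈ 32.500)
z = -1/4 ≈ -0.25000
W(M, u) = 0 (W(M, u) = ((2 - 2)*((u - 1/4)/(M + u)))/7 = (0*((-1/4 + u)/(M + u)))/7 = (1/7)*0 = 0)
W(8, 0) + t*(-34) = 0 + (65/2)*(-34) = 0 - 1105 = -1105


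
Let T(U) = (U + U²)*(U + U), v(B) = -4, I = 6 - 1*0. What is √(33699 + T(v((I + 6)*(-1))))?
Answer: √33603 ≈ 183.31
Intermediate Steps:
I = 6 (I = 6 + 0 = 6)
T(U) = 2*U*(U + U²) (T(U) = (U + U²)*(2*U) = 2*U*(U + U²))
√(33699 + T(v((I + 6)*(-1)))) = √(33699 + 2*(-4)²*(1 - 4)) = √(33699 + 2*16*(-3)) = √(33699 - 96) = √33603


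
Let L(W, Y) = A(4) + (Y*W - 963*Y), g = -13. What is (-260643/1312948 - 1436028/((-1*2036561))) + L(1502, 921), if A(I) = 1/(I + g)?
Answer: 11946376549920879949/24065088226452 ≈ 4.9642e+5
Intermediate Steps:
A(I) = 1/(-13 + I) (A(I) = 1/(I - 13) = 1/(-13 + I))
L(W, Y) = -⅑ - 963*Y + W*Y (L(W, Y) = 1/(-13 + 4) + (Y*W - 963*Y) = 1/(-9) + (W*Y - 963*Y) = -⅑ + (-963*Y + W*Y) = -⅑ - 963*Y + W*Y)
(-260643/1312948 - 1436028/((-1*2036561))) + L(1502, 921) = (-260643/1312948 - 1436028/((-1*2036561))) + (-⅑ - 963*921 + 1502*921) = (-260643*1/1312948 - 1436028/(-2036561)) + (-⅑ - 886923 + 1383342) = (-260643/1312948 - 1436028*(-1/2036561)) + 4467770/9 = (-260643/1312948 + 1436028/2036561) + 4467770/9 = 1354614721821/2673898691828 + 4467770/9 = 11946376549920879949/24065088226452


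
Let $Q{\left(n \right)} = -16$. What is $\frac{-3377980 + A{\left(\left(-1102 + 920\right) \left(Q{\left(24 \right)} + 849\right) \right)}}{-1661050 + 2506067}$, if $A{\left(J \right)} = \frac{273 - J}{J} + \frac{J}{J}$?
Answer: $- \frac{5627714683}{1407798322} \approx -3.9975$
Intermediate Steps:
$A{\left(J \right)} = 1 + \frac{273 - J}{J}$ ($A{\left(J \right)} = \frac{273 - J}{J} + 1 = 1 + \frac{273 - J}{J}$)
$\frac{-3377980 + A{\left(\left(-1102 + 920\right) \left(Q{\left(24 \right)} + 849\right) \right)}}{-1661050 + 2506067} = \frac{-3377980 + \frac{273}{\left(-1102 + 920\right) \left(-16 + 849\right)}}{-1661050 + 2506067} = \frac{-3377980 + \frac{273}{\left(-182\right) 833}}{845017} = \left(-3377980 + \frac{273}{-151606}\right) \frac{1}{845017} = \left(-3377980 + 273 \left(- \frac{1}{151606}\right)\right) \frac{1}{845017} = \left(-3377980 - \frac{3}{1666}\right) \frac{1}{845017} = \left(- \frac{5627714683}{1666}\right) \frac{1}{845017} = - \frac{5627714683}{1407798322}$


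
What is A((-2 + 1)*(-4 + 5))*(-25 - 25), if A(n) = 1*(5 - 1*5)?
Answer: 0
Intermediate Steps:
A(n) = 0 (A(n) = 1*(5 - 5) = 1*0 = 0)
A((-2 + 1)*(-4 + 5))*(-25 - 25) = 0*(-25 - 25) = 0*(-50) = 0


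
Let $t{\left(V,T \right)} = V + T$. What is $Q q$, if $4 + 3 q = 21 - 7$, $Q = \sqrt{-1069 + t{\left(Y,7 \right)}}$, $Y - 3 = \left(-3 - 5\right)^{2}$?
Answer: $\frac{10 i \sqrt{995}}{3} \approx 105.15 i$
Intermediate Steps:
$Y = 67$ ($Y = 3 + \left(-3 - 5\right)^{2} = 3 + \left(-8\right)^{2} = 3 + 64 = 67$)
$t{\left(V,T \right)} = T + V$
$Q = i \sqrt{995}$ ($Q = \sqrt{-1069 + \left(7 + 67\right)} = \sqrt{-1069 + 74} = \sqrt{-995} = i \sqrt{995} \approx 31.544 i$)
$q = \frac{10}{3}$ ($q = - \frac{4}{3} + \frac{21 - 7}{3} = - \frac{4}{3} + \frac{1}{3} \cdot 14 = - \frac{4}{3} + \frac{14}{3} = \frac{10}{3} \approx 3.3333$)
$Q q = i \sqrt{995} \cdot \frac{10}{3} = \frac{10 i \sqrt{995}}{3}$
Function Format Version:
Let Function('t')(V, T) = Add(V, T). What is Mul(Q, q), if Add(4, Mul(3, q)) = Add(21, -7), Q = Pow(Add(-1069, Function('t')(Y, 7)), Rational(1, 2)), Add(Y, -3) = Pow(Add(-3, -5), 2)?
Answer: Mul(Rational(10, 3), I, Pow(995, Rational(1, 2))) ≈ Mul(105.15, I)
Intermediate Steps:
Y = 67 (Y = Add(3, Pow(Add(-3, -5), 2)) = Add(3, Pow(-8, 2)) = Add(3, 64) = 67)
Function('t')(V, T) = Add(T, V)
Q = Mul(I, Pow(995, Rational(1, 2))) (Q = Pow(Add(-1069, Add(7, 67)), Rational(1, 2)) = Pow(Add(-1069, 74), Rational(1, 2)) = Pow(-995, Rational(1, 2)) = Mul(I, Pow(995, Rational(1, 2))) ≈ Mul(31.544, I))
q = Rational(10, 3) (q = Add(Rational(-4, 3), Mul(Rational(1, 3), Add(21, -7))) = Add(Rational(-4, 3), Mul(Rational(1, 3), 14)) = Add(Rational(-4, 3), Rational(14, 3)) = Rational(10, 3) ≈ 3.3333)
Mul(Q, q) = Mul(Mul(I, Pow(995, Rational(1, 2))), Rational(10, 3)) = Mul(Rational(10, 3), I, Pow(995, Rational(1, 2)))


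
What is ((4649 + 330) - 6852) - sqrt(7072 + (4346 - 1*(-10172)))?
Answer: -1873 - sqrt(21590) ≈ -2019.9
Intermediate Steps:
((4649 + 330) - 6852) - sqrt(7072 + (4346 - 1*(-10172))) = (4979 - 6852) - sqrt(7072 + (4346 + 10172)) = -1873 - sqrt(7072 + 14518) = -1873 - sqrt(21590)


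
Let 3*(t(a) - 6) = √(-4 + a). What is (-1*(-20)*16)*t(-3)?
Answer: 1920 + 320*I*√7/3 ≈ 1920.0 + 282.21*I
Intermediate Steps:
t(a) = 6 + √(-4 + a)/3
(-1*(-20)*16)*t(-3) = (-1*(-20)*16)*(6 + √(-4 - 3)/3) = (20*16)*(6 + √(-7)/3) = 320*(6 + (I*√7)/3) = 320*(6 + I*√7/3) = 1920 + 320*I*√7/3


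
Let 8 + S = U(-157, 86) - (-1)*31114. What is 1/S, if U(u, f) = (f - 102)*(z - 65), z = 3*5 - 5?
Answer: 1/31986 ≈ 3.1264e-5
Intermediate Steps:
z = 10 (z = 15 - 5 = 10)
U(u, f) = 5610 - 55*f (U(u, f) = (f - 102)*(10 - 65) = (-102 + f)*(-55) = 5610 - 55*f)
S = 31986 (S = -8 + ((5610 - 55*86) - (-1)*31114) = -8 + ((5610 - 4730) - 1*(-31114)) = -8 + (880 + 31114) = -8 + 31994 = 31986)
1/S = 1/31986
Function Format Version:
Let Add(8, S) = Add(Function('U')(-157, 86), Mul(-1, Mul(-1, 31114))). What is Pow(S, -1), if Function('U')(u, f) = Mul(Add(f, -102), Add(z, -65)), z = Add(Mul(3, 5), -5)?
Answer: Rational(1, 31986) ≈ 3.1264e-5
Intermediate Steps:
z = 10 (z = Add(15, -5) = 10)
Function('U')(u, f) = Add(5610, Mul(-55, f)) (Function('U')(u, f) = Mul(Add(f, -102), Add(10, -65)) = Mul(Add(-102, f), -55) = Add(5610, Mul(-55, f)))
S = 31986 (S = Add(-8, Add(Add(5610, Mul(-55, 86)), Mul(-1, Mul(-1, 31114)))) = Add(-8, Add(Add(5610, -4730), Mul(-1, -31114))) = Add(-8, Add(880, 31114)) = Add(-8, 31994) = 31986)
Pow(S, -1) = Pow(31986, -1) = Rational(1, 31986)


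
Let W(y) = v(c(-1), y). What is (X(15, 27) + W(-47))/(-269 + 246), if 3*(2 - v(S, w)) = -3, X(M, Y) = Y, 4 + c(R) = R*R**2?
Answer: -30/23 ≈ -1.3043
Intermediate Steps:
c(R) = -4 + R**3 (c(R) = -4 + R*R**2 = -4 + R**3)
v(S, w) = 3 (v(S, w) = 2 - 1/3*(-3) = 2 + 1 = 3)
W(y) = 3
(X(15, 27) + W(-47))/(-269 + 246) = (27 + 3)/(-269 + 246) = 30/(-23) = 30*(-1/23) = -30/23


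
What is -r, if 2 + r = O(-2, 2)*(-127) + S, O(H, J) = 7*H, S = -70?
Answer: -1706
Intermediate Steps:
r = 1706 (r = -2 + ((7*(-2))*(-127) - 70) = -2 + (-14*(-127) - 70) = -2 + (1778 - 70) = -2 + 1708 = 1706)
-r = -1*1706 = -1706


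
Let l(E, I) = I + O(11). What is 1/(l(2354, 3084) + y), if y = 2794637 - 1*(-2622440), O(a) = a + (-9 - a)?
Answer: 1/5420152 ≈ 1.8450e-7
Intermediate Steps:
O(a) = -9
l(E, I) = -9 + I (l(E, I) = I - 9 = -9 + I)
y = 5417077 (y = 2794637 + 2622440 = 5417077)
1/(l(2354, 3084) + y) = 1/((-9 + 3084) + 5417077) = 1/(3075 + 5417077) = 1/5420152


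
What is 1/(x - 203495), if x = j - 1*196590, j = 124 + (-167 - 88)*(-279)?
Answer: -1/328816 ≈ -3.0412e-6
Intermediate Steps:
j = 71269 (j = 124 - 255*(-279) = 124 + 71145 = 71269)
x = -125321 (x = 71269 - 1*196590 = 71269 - 196590 = -125321)
1/(x - 203495) = 1/(-125321 - 203495) = 1/(-328816) = -1/328816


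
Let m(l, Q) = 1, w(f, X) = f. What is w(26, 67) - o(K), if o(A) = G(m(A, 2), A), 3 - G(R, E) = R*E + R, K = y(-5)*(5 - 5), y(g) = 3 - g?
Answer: 24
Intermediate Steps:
K = 0 (K = (3 - 1*(-5))*(5 - 5) = (3 + 5)*0 = 8*0 = 0)
G(R, E) = 3 - R - E*R (G(R, E) = 3 - (R*E + R) = 3 - (E*R + R) = 3 - (R + E*R) = 3 + (-R - E*R) = 3 - R - E*R)
o(A) = 2 - A (o(A) = 3 - 1*1 - 1*A*1 = 3 - 1 - A = 2 - A)
w(26, 67) - o(K) = 26 - (2 - 1*0) = 26 - (2 + 0) = 26 - 1*2 = 26 - 2 = 24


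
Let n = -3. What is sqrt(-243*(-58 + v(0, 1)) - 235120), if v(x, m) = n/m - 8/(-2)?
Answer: I*sqrt(221269) ≈ 470.39*I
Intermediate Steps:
v(x, m) = 4 - 3/m (v(x, m) = -3/m - 8/(-2) = -3/m - 8*(-1/2) = -3/m + 4 = 4 - 3/m)
sqrt(-243*(-58 + v(0, 1)) - 235120) = sqrt(-243*(-58 + (4 - 3/1)) - 235120) = sqrt(-243*(-58 + (4 - 3*1)) - 235120) = sqrt(-243*(-58 + (4 - 3)) - 235120) = sqrt(-243*(-58 + 1) - 235120) = sqrt(-243*(-57) - 235120) = sqrt(13851 - 235120) = sqrt(-221269) = I*sqrt(221269)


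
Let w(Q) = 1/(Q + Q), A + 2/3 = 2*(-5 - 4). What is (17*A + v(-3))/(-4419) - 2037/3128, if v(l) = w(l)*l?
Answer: -24031345/41467896 ≈ -0.57952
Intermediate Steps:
A = -56/3 (A = -2/3 + 2*(-5 - 4) = -2/3 + 2*(-9) = -2/3 - 18 = -56/3 ≈ -18.667)
w(Q) = 1/(2*Q)
v(l) = 1/2 (v(l) = (1/(2*l))*l = 1/2)
(17*A + v(-3))/(-4419) - 2037/3128 = (17*(-56/3) + 1/2)/(-4419) - 2037/3128 = (-952/3 + 1/2)*(-1/4419) - 2037*1/3128 = -1901/6*(-1/4419) - 2037/3128 = 1901/26514 - 2037/3128 = -24031345/41467896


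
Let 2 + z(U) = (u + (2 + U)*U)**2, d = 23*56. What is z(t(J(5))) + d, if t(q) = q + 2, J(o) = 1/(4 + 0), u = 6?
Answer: 391217/256 ≈ 1528.2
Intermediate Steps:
J(o) = 1/4
t(q) = 2 + q
d = 1288
z(U) = -2 + (6 + U*(2 + U))**2 (z(U) = -2 + (6 + (2 + U)*U)**2 = -2 + (6 + U*(2 + U))**2)
z(t(J(5))) + d = (-2 + (6 + (2 + 1/4)**2 + 2*(2 + 1/4))**2) + 1288 = (-2 + (6 + (9/4)**2 + 2*(9/4))**2) + 1288 = (-2 + (6 + 81/16 + 9/2)**2) + 1288 = (-2 + (249/16)**2) + 1288 = (-2 + 62001/256) + 1288 = 61489/256 + 1288 = 391217/256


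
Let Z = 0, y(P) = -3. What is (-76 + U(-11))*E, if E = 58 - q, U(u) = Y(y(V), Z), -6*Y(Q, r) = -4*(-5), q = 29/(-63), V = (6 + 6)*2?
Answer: -125222/27 ≈ -4637.9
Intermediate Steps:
V = 24 (V = 12*2 = 24)
q = -29/63 (q = 29*(-1/63) = -29/63 ≈ -0.46032)
Y(Q, r) = -10/3 (Y(Q, r) = -(-2)*(-5)/3 = -1/6*20 = -10/3)
U(u) = -10/3
E = 3683/63 (E = 58 - 1*(-29/63) = 58 + 29/63 = 3683/63 ≈ 58.460)
(-76 + U(-11))*E = (-76 - 10/3)*(3683/63) = -238/3*3683/63 = -125222/27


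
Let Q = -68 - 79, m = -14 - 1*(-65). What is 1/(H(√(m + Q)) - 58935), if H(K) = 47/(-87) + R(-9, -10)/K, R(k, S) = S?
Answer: -3568664832/210321189836387 - 25230*I*√6/210321189836387 ≈ -1.6968e-5 - 2.9384e-10*I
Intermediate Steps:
m = 51 (m = -14 + 65 = 51)
Q = -147
H(K) = -47/87 - 10/K (H(K) = 47/(-87) - 10/K = 47*(-1/87) - 10/K = -47/87 - 10/K)
1/(H(√(m + Q)) - 58935) = 1/((-47/87 - 10/√(51 - 147)) - 58935) = 1/((-47/87 - 10*(-I*√6/24)) - 58935) = 1/((-47/87 - (-5)*I*√6/12) - 58935) = 1/((-47/87 + 5*I*√6/12) - 58935) = 1/(-5127392/87 + 5*I*√6/12)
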